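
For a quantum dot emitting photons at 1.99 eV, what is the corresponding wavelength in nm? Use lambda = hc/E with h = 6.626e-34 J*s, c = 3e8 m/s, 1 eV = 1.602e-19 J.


Convert energy: E = 1.99 eV = 1.99 * 1.602e-19 = 3.18798e-19 J
lambda = h*c / E = 6.626e-34 * 3e8 / 3.18798e-19
lambda = 6.2353e-07 m = 623.5 nm

623.5


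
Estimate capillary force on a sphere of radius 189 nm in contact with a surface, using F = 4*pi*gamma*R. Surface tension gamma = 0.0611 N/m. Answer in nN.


Convert radius: R = 189 nm = 1.89e-07 m
F = 4 * pi * gamma * R
F = 4 * pi * 0.0611 * 1.89e-07
F = 1.45115e-07 N = 145.1152 nN

145.1152


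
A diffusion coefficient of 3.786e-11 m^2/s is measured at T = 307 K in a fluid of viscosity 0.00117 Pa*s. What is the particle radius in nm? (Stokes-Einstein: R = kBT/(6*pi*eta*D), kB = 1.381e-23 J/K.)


Stokes-Einstein: R = kB*T / (6*pi*eta*D)
R = 1.381e-23 * 307 / (6 * pi * 0.00117 * 3.786e-11)
R = 5.07767e-09 m = 5.08 nm

5.08


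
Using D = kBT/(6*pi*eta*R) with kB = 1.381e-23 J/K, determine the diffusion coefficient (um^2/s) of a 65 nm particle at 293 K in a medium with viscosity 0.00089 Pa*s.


Radius R = 65/2 = 32.5 nm = 3.25e-08 m
D = kB*T / (6*pi*eta*R)
D = 1.381e-23 * 293 / (6 * pi * 0.00089 * 3.25e-08)
D = 7.42142e-12 m^2/s = 7.421 um^2/s

7.421


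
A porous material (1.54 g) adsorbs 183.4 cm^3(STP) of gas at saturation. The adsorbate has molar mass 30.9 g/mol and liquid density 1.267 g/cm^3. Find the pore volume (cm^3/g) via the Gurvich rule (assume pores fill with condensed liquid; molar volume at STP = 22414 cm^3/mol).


Moles adsorbed n = V_ads / 22414 = 183.4 / 22414 = 8.182386e-03 mol
Liquid volume V_liq = n * M / rho_liq = 8.182386e-03 * 30.9 / 1.267 = 0.19955 cm^3
Specific pore volume V_pore = V_liq / m_sample = 0.19955 / 1.54
V_pore = 0.1296 cm^3/g

0.1296


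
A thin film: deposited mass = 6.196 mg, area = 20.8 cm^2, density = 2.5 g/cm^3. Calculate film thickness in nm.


Convert: m = 6.196 mg = 6.1960e-06 kg, A = 20.8 cm^2 = 2.0800e-03 m^2, rho = 2.5 g/cm^3 = 2500 kg/m^3
t = m / (A * rho)
t = 6.1960e-06 / (2.0800e-03 * 2500)
t = 1.1915e-06 m = 1191.5 nm

1191.5


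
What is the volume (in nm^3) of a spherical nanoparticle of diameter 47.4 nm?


Radius r = 47.4/2 = 23.7 nm
Volume V = (4/3) * pi * r^3
V = (4/3) * pi * (23.7)^3
V = 55761.4 nm^3

55761.4


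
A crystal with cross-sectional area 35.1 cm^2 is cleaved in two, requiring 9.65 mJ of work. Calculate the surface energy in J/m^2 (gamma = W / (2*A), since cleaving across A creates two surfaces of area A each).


Convert: A = 35.1 cm^2 = 0.00351 m^2, W = 9.65 mJ = 0.00965 J
Cleaving exposes two faces of area A, so total new surface = 2*A and gamma = W / (2*A)
gamma = 0.00965 / (2 * 0.00351)
gamma = 1.375 J/m^2

1.375


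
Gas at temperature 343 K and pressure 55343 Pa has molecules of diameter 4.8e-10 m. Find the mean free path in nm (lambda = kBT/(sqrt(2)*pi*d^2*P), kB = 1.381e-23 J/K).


Mean free path: lambda = kB*T / (sqrt(2) * pi * d^2 * P)
lambda = 1.381e-23 * 343 / (sqrt(2) * pi * (4.8e-10)^2 * 55343)
lambda = 8.36138e-08 m
lambda = 83.61 nm

83.61


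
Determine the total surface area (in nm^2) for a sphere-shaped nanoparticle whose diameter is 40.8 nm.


Radius r = 40.8/2 = 20.4 nm
Surface area SA = 4 * pi * r^2
SA = 4 * pi * (20.4)^2
SA = 5229.62 nm^2

5229.62


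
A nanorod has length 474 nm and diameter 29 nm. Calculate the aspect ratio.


Aspect ratio AR = length / diameter
AR = 474 / 29
AR = 16.34

16.34


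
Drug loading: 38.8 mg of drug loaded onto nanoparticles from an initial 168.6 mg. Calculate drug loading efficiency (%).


Drug loading efficiency = (drug loaded / drug initial) * 100
DLE = 38.8 / 168.6 * 100
DLE = 0.2301 * 100
DLE = 23.01%

23.01


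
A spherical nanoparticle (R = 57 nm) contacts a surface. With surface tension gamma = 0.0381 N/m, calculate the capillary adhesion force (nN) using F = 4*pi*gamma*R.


Convert radius: R = 57 nm = 5.7e-08 m
F = 4 * pi * gamma * R
F = 4 * pi * 0.0381 * 5.7e-08
F = 2.72904e-08 N = 27.2904 nN

27.2904


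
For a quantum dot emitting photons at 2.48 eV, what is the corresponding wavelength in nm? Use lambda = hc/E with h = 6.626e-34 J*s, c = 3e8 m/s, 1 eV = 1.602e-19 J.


Convert energy: E = 2.48 eV = 2.48 * 1.602e-19 = 3.97296e-19 J
lambda = h*c / E = 6.626e-34 * 3e8 / 3.97296e-19
lambda = 5.00332e-07 m = 500.3 nm

500.3


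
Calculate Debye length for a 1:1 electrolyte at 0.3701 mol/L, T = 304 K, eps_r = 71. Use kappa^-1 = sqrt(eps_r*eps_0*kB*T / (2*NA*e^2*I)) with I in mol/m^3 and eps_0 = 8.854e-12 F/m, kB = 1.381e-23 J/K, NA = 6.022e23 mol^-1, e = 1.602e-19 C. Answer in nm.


Ionic strength I = 0.3701 * 1^2 * 1000 = 370.1 mol/m^3
kappa^-1 = sqrt(71 * 8.854e-12 * 1.381e-23 * 304 / (2 * 6.022e23 * (1.602e-19)^2 * 370.1))
kappa^-1 = 0.48 nm

0.48


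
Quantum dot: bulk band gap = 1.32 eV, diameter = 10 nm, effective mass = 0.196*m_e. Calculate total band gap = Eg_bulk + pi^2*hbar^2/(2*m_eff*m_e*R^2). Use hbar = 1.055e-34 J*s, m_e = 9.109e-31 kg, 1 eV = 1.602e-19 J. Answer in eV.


Radius R = 10/2 nm = 5e-09 m
Confinement energy dE = pi^2 * hbar^2 / (2 * m_eff * m_e * R^2)
dE = pi^2 * (1.055e-34)^2 / (2 * 0.196 * 9.109e-31 * (5e-09)^2) J, divided by 1.602e-19 J/eV
dE = 0.0768 eV
Total band gap = E_g(bulk) + dE = 1.32 + 0.0768 = 1.3968 eV

1.3968


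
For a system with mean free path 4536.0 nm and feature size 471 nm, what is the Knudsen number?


Knudsen number Kn = lambda / L
Kn = 4536.0 / 471
Kn = 9.6306

9.6306


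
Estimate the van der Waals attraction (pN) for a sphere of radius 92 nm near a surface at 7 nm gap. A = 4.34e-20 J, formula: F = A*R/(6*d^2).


Convert to SI: R = 92 nm = 9.2e-08 m, d = 7 nm = 7e-09 m
F = A * R / (6 * d^2)
F = 4.34e-20 * 9.2e-08 / (6 * (7e-09)^2)
F = 1.3581e-11 N = 13.581 pN

13.581


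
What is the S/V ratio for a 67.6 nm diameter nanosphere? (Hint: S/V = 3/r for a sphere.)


Radius r = 67.6/2 = 33.8 nm
S/V = 3 / r = 3 / 33.8
S/V = 0.0888 nm^-1

0.0888


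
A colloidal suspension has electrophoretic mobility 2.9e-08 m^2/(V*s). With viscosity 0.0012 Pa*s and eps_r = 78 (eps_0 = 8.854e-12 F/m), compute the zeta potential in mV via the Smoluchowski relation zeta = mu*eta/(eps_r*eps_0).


Smoluchowski equation: zeta = mu * eta / (eps_r * eps_0)
zeta = 2.9e-08 * 0.0012 / (78 * 8.854e-12)
zeta = 0.05039 V = 50.39 mV

50.39


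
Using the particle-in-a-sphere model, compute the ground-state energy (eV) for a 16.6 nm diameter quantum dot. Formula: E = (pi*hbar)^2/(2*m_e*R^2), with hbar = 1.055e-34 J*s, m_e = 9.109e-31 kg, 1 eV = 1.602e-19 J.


Radius R = 16.6/2 = 8.3 nm = 8.3e-09 m
E = (pi * 1.055e-34)^2 / (2 * 9.109e-31 * (8.3e-09)^2)
E(J) = 8.75282e-22
E = E(J) / 1.602e-19 = 0.0055 eV

0.0055


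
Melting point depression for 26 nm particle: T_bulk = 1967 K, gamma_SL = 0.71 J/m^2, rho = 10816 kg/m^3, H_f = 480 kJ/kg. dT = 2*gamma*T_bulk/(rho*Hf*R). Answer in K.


Radius R = 26/2 = 13 nm = 1.3e-08 m
Convert H_f = 480 kJ/kg = 480000 J/kg
dT = 2 * gamma_SL * T_bulk / (rho * H_f * R)
dT = 2 * 0.71 * 1967 / (10816 * 480000 * 1.3e-08)
dT = 41.4 K

41.4


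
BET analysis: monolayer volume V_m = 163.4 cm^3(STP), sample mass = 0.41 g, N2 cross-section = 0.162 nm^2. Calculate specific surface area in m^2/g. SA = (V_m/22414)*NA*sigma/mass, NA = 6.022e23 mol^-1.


Number of moles in monolayer = V_m / 22414 = 163.4 / 22414 = 0.00729009
Number of molecules = moles * NA = 0.00729009 * 6.022e23
SA = molecules * sigma / mass
SA = (163.4 / 22414) * 6.022e23 * 0.162e-18 / 0.41
SA = 1734.6 m^2/g

1734.6


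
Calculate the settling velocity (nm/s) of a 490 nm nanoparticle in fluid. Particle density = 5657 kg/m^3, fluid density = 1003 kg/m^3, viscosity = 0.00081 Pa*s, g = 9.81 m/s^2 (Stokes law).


Radius R = 490/2 nm = 2.45e-07 m
Density difference = 5657 - 1003 = 4654 kg/m^3
v = 2 * R^2 * (rho_p - rho_f) * g / (9 * eta)
v = 2 * (2.45e-07)^2 * 4654 * 9.81 / (9 * 0.00081)
v = 7.51848e-07 m/s = 751.848 nm/s

751.848


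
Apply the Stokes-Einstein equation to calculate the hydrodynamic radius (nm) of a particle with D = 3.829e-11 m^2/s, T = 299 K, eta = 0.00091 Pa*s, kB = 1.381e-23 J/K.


Stokes-Einstein: R = kB*T / (6*pi*eta*D)
R = 1.381e-23 * 299 / (6 * pi * 0.00091 * 3.829e-11)
R = 6.28691e-09 m = 6.29 nm

6.29


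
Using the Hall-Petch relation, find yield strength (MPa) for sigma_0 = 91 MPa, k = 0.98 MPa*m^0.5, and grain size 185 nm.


d = 185 nm = 1.85e-07 m
sqrt(d) = 0.0004301163
Hall-Petch contribution = k / sqrt(d) = 0.98 / 0.0004301163 = 2278.5 MPa
sigma = sigma_0 + k/sqrt(d) = 91 + 2278.5 = 2369.5 MPa

2369.5


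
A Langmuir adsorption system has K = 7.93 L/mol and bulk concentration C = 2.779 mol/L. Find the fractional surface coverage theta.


Langmuir isotherm: theta = K*C / (1 + K*C)
K*C = 7.93 * 2.779 = 22.03747
theta = 22.03747 / (1 + 22.03747) = 22.03747 / 23.03747
theta = 0.9566

0.9566


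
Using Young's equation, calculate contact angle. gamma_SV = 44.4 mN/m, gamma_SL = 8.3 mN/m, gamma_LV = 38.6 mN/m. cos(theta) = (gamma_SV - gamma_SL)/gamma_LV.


cos(theta) = (gamma_SV - gamma_SL) / gamma_LV
cos(theta) = (44.4 - 8.3) / 38.6
cos(theta) = 0.935233
theta = arccos(0.935233) = 20.73 degrees

20.73


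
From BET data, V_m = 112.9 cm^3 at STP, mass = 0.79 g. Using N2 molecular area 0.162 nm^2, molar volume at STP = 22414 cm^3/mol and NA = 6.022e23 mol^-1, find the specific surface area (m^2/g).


Number of moles in monolayer = V_m / 22414 = 112.9 / 22414 = 0.00503703
Number of molecules = moles * NA = 0.00503703 * 6.022e23
SA = molecules * sigma / mass
SA = (112.9 / 22414) * 6.022e23 * 0.162e-18 / 0.79
SA = 622.0 m^2/g

622.0


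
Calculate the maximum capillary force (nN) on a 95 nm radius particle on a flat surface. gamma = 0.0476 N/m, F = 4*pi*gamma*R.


Convert radius: R = 95 nm = 9.5e-08 m
F = 4 * pi * gamma * R
F = 4 * pi * 0.0476 * 9.5e-08
F = 5.68251e-08 N = 56.8251 nN

56.8251


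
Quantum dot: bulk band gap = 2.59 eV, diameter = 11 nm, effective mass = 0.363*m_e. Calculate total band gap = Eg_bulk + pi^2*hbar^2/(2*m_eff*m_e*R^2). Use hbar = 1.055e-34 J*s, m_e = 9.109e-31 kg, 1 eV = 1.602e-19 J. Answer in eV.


Radius R = 11/2 nm = 5.5e-09 m
Confinement energy dE = pi^2 * hbar^2 / (2 * m_eff * m_e * R^2)
dE = pi^2 * (1.055e-34)^2 / (2 * 0.363 * 9.109e-31 * (5.5e-09)^2) J, divided by 1.602e-19 J/eV
dE = 0.0343 eV
Total band gap = E_g(bulk) + dE = 2.59 + 0.0343 = 2.6243 eV

2.6243


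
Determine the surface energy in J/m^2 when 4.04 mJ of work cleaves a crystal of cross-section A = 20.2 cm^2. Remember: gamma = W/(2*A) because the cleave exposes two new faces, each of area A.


Convert: A = 20.2 cm^2 = 0.00202 m^2, W = 4.04 mJ = 0.00404 J
Cleaving exposes two faces of area A, so total new surface = 2*A and gamma = W / (2*A)
gamma = 0.00404 / (2 * 0.00202)
gamma = 1.0 J/m^2

1.0


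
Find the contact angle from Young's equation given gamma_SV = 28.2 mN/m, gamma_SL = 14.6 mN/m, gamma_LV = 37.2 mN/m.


cos(theta) = (gamma_SV - gamma_SL) / gamma_LV
cos(theta) = (28.2 - 14.6) / 37.2
cos(theta) = 0.365591
theta = arccos(0.365591) = 68.56 degrees

68.56


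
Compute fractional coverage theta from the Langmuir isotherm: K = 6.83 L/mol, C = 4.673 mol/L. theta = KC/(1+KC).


Langmuir isotherm: theta = K*C / (1 + K*C)
K*C = 6.83 * 4.673 = 31.91659
theta = 31.91659 / (1 + 31.91659) = 31.91659 / 32.91659
theta = 0.9696

0.9696


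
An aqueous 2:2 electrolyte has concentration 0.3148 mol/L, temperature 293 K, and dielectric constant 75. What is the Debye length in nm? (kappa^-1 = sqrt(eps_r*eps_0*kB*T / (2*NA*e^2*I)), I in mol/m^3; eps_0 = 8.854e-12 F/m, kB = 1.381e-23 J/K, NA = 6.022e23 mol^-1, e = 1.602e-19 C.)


Ionic strength I = 0.3148 * 2^2 * 1000 = 1259.2 mol/m^3
kappa^-1 = sqrt(75 * 8.854e-12 * 1.381e-23 * 293 / (2 * 6.022e23 * (1.602e-19)^2 * 1259.2))
kappa^-1 = 0.263 nm

0.263


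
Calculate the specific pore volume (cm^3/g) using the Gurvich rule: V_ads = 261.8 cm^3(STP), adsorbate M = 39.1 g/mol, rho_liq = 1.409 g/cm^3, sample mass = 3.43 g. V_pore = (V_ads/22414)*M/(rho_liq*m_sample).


Moles adsorbed n = V_ads / 22414 = 261.8 / 22414 = 1.168020e-02 mol
Liquid volume V_liq = n * M / rho_liq = 1.168020e-02 * 39.1 / 1.409 = 0.32413 cm^3
Specific pore volume V_pore = V_liq / m_sample = 0.32413 / 3.43
V_pore = 0.0945 cm^3/g

0.0945


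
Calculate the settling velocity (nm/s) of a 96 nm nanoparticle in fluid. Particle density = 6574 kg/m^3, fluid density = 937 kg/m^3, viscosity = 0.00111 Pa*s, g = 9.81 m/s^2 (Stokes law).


Radius R = 96/2 nm = 4.8e-08 m
Density difference = 6574 - 937 = 5637 kg/m^3
v = 2 * R^2 * (rho_p - rho_f) * g / (9 * eta)
v = 2 * (4.8e-08)^2 * 5637 * 9.81 / (9 * 0.00111)
v = 2.55073e-08 m/s = 25.5073 nm/s

25.5073


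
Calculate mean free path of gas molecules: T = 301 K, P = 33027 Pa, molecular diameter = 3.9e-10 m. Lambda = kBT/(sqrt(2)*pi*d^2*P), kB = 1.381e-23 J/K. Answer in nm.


Mean free path: lambda = kB*T / (sqrt(2) * pi * d^2 * P)
lambda = 1.381e-23 * 301 / (sqrt(2) * pi * (3.9e-10)^2 * 33027)
lambda = 1.8625e-07 m
lambda = 186.25 nm

186.25


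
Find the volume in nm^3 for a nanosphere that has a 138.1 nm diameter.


Radius r = 138.1/2 = 69.05 nm
Volume V = (4/3) * pi * r^3
V = (4/3) * pi * (69.05)^3
V = 1379048.87 nm^3

1379048.87


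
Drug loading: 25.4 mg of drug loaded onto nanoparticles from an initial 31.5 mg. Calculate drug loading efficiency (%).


Drug loading efficiency = (drug loaded / drug initial) * 100
DLE = 25.4 / 31.5 * 100
DLE = 0.8063 * 100
DLE = 80.63%

80.63


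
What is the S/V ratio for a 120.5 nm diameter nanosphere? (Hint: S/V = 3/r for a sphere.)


Radius r = 120.5/2 = 60.25 nm
S/V = 3 / r = 3 / 60.25
S/V = 0.0498 nm^-1

0.0498


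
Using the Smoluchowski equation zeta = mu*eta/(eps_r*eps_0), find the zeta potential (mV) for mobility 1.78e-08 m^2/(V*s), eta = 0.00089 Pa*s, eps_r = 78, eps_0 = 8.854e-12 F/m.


Smoluchowski equation: zeta = mu * eta / (eps_r * eps_0)
zeta = 1.78e-08 * 0.00089 / (78 * 8.854e-12)
zeta = 0.022939 V = 22.94 mV

22.94


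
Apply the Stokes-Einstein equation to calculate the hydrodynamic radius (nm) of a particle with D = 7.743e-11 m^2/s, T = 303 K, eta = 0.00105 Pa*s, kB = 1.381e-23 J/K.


Stokes-Einstein: R = kB*T / (6*pi*eta*D)
R = 1.381e-23 * 303 / (6 * pi * 0.00105 * 7.743e-11)
R = 2.73047e-09 m = 2.73 nm

2.73


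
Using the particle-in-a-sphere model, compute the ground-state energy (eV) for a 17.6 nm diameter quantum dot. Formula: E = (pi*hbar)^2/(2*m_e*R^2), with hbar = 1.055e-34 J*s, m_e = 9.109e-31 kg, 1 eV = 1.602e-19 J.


Radius R = 17.6/2 = 8.8 nm = 8.8e-09 m
E = (pi * 1.055e-34)^2 / (2 * 9.109e-31 * (8.8e-09)^2)
E(J) = 7.78643e-22
E = E(J) / 1.602e-19 = 0.0049 eV

0.0049


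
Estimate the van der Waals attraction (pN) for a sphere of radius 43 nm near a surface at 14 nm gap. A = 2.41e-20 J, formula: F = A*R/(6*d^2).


Convert to SI: R = 43 nm = 4.3e-08 m, d = 14 nm = 1.4e-08 m
F = A * R / (6 * d^2)
F = 2.41e-20 * 4.3e-08 / (6 * (1.4e-08)^2)
F = 8.81207e-13 N = 0.881 pN

0.881


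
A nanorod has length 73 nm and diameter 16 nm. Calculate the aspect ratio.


Aspect ratio AR = length / diameter
AR = 73 / 16
AR = 4.56

4.56


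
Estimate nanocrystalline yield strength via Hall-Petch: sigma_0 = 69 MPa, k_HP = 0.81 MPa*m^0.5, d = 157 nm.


d = 157 nm = 1.57e-07 m
sqrt(d) = 0.0003962323
Hall-Petch contribution = k / sqrt(d) = 0.81 / 0.0003962323 = 2044.3 MPa
sigma = sigma_0 + k/sqrt(d) = 69 + 2044.3 = 2113.3 MPa

2113.3


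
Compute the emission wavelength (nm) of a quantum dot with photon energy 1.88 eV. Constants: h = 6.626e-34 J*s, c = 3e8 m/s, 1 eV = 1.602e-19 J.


Convert energy: E = 1.88 eV = 1.88 * 1.602e-19 = 3.01176e-19 J
lambda = h*c / E = 6.626e-34 * 3e8 / 3.01176e-19
lambda = 6.60013e-07 m = 660.0 nm

660.0


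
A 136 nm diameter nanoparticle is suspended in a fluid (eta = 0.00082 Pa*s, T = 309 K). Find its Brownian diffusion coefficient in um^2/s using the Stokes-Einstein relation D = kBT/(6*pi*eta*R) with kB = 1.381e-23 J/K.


Radius R = 136/2 = 68 nm = 6.8e-08 m
D = kB*T / (6*pi*eta*R)
D = 1.381e-23 * 309 / (6 * pi * 0.00082 * 6.8e-08)
D = 4.06002e-12 m^2/s = 4.06 um^2/s

4.06


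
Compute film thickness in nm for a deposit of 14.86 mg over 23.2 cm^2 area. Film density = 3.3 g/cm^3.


Convert: m = 14.86 mg = 1.4860e-05 kg, A = 23.2 cm^2 = 2.3200e-03 m^2, rho = 3.3 g/cm^3 = 3300 kg/m^3
t = m / (A * rho)
t = 1.4860e-05 / (2.3200e-03 * 3300)
t = 1.9410e-06 m = 1941.0 nm

1941.0


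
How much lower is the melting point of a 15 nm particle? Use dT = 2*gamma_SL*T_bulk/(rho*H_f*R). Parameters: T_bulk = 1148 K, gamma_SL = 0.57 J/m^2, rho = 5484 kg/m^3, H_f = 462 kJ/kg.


Radius R = 15/2 = 7.5 nm = 7.5e-09 m
Convert H_f = 462 kJ/kg = 462000 J/kg
dT = 2 * gamma_SL * T_bulk / (rho * H_f * R)
dT = 2 * 0.57 * 1148 / (5484 * 462000 * 7.5e-09)
dT = 68.9 K

68.9


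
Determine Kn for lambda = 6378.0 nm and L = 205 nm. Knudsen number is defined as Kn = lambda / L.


Knudsen number Kn = lambda / L
Kn = 6378.0 / 205
Kn = 31.1122

31.1122


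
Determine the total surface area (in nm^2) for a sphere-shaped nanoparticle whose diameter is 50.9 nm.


Radius r = 50.9/2 = 25.45 nm
Surface area SA = 4 * pi * r^2
SA = 4 * pi * (25.45)^2
SA = 8139.27 nm^2

8139.27


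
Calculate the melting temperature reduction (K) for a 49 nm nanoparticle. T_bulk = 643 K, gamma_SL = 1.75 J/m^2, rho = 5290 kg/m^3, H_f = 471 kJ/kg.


Radius R = 49/2 = 24.5 nm = 2.45e-08 m
Convert H_f = 471 kJ/kg = 471000 J/kg
dT = 2 * gamma_SL * T_bulk / (rho * H_f * R)
dT = 2 * 1.75 * 643 / (5290 * 471000 * 2.45e-08)
dT = 36.9 K

36.9


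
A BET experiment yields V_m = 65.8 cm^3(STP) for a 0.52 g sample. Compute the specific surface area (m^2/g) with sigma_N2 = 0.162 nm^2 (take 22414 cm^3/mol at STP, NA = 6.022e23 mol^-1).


Number of moles in monolayer = V_m / 22414 = 65.8 / 22414 = 0.00293567
Number of molecules = moles * NA = 0.00293567 * 6.022e23
SA = molecules * sigma / mass
SA = (65.8 / 22414) * 6.022e23 * 0.162e-18 / 0.52
SA = 550.8 m^2/g

550.8


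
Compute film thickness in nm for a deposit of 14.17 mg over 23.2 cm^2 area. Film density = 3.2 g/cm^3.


Convert: m = 14.17 mg = 1.4170e-05 kg, A = 23.2 cm^2 = 2.3200e-03 m^2, rho = 3.2 g/cm^3 = 3200 kg/m^3
t = m / (A * rho)
t = 1.4170e-05 / (2.3200e-03 * 3200)
t = 1.9087e-06 m = 1908.7 nm

1908.7


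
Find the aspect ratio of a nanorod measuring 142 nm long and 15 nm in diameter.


Aspect ratio AR = length / diameter
AR = 142 / 15
AR = 9.47

9.47


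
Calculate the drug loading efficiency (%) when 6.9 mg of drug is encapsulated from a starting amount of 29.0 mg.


Drug loading efficiency = (drug loaded / drug initial) * 100
DLE = 6.9 / 29.0 * 100
DLE = 0.2379 * 100
DLE = 23.79%

23.79


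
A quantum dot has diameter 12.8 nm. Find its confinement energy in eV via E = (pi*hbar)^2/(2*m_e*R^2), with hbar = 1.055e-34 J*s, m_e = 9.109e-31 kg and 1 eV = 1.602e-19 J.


Radius R = 12.8/2 = 6.4 nm = 6.4e-09 m
E = (pi * 1.055e-34)^2 / (2 * 9.109e-31 * (6.4e-09)^2)
E(J) = 1.47212e-21
E = E(J) / 1.602e-19 = 0.0092 eV

0.0092


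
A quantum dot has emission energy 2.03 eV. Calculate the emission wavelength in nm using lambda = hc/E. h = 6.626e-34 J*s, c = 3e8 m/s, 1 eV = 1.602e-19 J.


Convert energy: E = 2.03 eV = 2.03 * 1.602e-19 = 3.25206e-19 J
lambda = h*c / E = 6.626e-34 * 3e8 / 3.25206e-19
lambda = 6.11243e-07 m = 611.2 nm

611.2


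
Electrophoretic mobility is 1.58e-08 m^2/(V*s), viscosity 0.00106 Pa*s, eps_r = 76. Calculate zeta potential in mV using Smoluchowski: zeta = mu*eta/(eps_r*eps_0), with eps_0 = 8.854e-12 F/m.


Smoluchowski equation: zeta = mu * eta / (eps_r * eps_0)
zeta = 1.58e-08 * 0.00106 / (76 * 8.854e-12)
zeta = 0.024889 V = 24.89 mV

24.89


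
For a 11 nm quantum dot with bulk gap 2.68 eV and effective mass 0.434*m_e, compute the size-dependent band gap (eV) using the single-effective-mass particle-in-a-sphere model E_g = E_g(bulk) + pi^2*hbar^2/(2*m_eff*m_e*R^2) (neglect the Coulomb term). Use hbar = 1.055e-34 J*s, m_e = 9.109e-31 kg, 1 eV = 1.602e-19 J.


Radius R = 11/2 nm = 5.5e-09 m
Confinement energy dE = pi^2 * hbar^2 / (2 * m_eff * m_e * R^2)
dE = pi^2 * (1.055e-34)^2 / (2 * 0.434 * 9.109e-31 * (5.5e-09)^2) J, divided by 1.602e-19 J/eV
dE = 0.0287 eV
Total band gap = E_g(bulk) + dE = 2.68 + 0.0287 = 2.7087 eV

2.7087


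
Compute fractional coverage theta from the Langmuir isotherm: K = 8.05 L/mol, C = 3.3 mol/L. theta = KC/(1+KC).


Langmuir isotherm: theta = K*C / (1 + K*C)
K*C = 8.05 * 3.3 = 26.565
theta = 26.565 / (1 + 26.565) = 26.565 / 27.565
theta = 0.9637

0.9637


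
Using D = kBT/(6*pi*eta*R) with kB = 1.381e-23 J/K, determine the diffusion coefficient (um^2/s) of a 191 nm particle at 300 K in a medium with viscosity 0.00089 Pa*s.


Radius R = 191/2 = 95.5 nm = 9.55e-08 m
D = kB*T / (6*pi*eta*R)
D = 1.381e-23 * 300 / (6 * pi * 0.00089 * 9.55e-08)
D = 2.58595e-12 m^2/s = 2.586 um^2/s

2.586


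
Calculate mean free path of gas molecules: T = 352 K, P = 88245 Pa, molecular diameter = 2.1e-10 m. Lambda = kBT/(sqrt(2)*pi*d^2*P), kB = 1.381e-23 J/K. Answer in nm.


Mean free path: lambda = kB*T / (sqrt(2) * pi * d^2 * P)
lambda = 1.381e-23 * 352 / (sqrt(2) * pi * (2.1e-10)^2 * 88245)
lambda = 2.81153e-07 m
lambda = 281.15 nm

281.15


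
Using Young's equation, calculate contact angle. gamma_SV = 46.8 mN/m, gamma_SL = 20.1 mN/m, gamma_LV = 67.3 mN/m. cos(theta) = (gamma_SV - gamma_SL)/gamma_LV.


cos(theta) = (gamma_SV - gamma_SL) / gamma_LV
cos(theta) = (46.8 - 20.1) / 67.3
cos(theta) = 0.396731
theta = arccos(0.396731) = 66.63 degrees

66.63


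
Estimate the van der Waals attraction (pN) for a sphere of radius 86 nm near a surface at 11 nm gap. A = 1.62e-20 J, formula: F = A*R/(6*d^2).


Convert to SI: R = 86 nm = 8.6e-08 m, d = 11 nm = 1.1e-08 m
F = A * R / (6 * d^2)
F = 1.62e-20 * 8.6e-08 / (6 * (1.1e-08)^2)
F = 1.91901e-12 N = 1.919 pN

1.919


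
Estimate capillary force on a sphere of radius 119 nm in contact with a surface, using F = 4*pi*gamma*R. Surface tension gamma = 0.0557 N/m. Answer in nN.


Convert radius: R = 119 nm = 1.19e-07 m
F = 4 * pi * gamma * R
F = 4 * pi * 0.0557 * 1.19e-07
F = 8.32937e-08 N = 83.2937 nN

83.2937


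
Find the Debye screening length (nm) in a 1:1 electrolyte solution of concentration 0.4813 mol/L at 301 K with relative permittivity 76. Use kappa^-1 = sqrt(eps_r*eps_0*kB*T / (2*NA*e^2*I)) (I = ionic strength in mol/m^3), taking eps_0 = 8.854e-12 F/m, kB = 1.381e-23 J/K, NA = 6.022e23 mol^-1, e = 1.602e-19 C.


Ionic strength I = 0.4813 * 1^2 * 1000 = 481.3 mol/m^3
kappa^-1 = sqrt(76 * 8.854e-12 * 1.381e-23 * 301 / (2 * 6.022e23 * (1.602e-19)^2 * 481.3))
kappa^-1 = 0.434 nm

0.434


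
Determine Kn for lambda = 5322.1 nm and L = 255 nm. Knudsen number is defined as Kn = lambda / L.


Knudsen number Kn = lambda / L
Kn = 5322.1 / 255
Kn = 20.871

20.871


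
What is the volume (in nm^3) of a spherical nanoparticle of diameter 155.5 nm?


Radius r = 155.5/2 = 77.75 nm
Volume V = (4/3) * pi * r^3
V = (4/3) * pi * (77.75)^3
V = 1968746.52 nm^3

1968746.52


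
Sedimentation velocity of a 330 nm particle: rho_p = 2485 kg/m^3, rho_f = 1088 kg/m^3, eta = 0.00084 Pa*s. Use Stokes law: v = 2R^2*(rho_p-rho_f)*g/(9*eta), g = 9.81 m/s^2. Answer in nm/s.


Radius R = 330/2 nm = 1.65e-07 m
Density difference = 2485 - 1088 = 1397 kg/m^3
v = 2 * R^2 * (rho_p - rho_f) * g / (9 * eta)
v = 2 * (1.65e-07)^2 * 1397 * 9.81 / (9 * 0.00084)
v = 9.87055e-08 m/s = 98.7055 nm/s

98.7055


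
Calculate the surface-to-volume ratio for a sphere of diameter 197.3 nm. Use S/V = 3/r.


Radius r = 197.3/2 = 98.65 nm
S/V = 3 / r = 3 / 98.65
S/V = 0.0304 nm^-1

0.0304


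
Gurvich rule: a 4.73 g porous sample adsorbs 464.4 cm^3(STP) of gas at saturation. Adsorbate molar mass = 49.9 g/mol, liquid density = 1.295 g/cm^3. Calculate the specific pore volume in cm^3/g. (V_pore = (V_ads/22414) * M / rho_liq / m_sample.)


Moles adsorbed n = V_ads / 22414 = 464.4 / 22414 = 2.071919e-02 mol
Liquid volume V_liq = n * M / rho_liq = 2.071919e-02 * 49.9 / 1.295 = 0.79837 cm^3
Specific pore volume V_pore = V_liq / m_sample = 0.79837 / 4.73
V_pore = 0.1688 cm^3/g

0.1688


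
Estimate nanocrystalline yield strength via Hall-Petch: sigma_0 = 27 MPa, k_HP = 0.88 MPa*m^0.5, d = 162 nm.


d = 162 nm = 1.62e-07 m
sqrt(d) = 0.0004024922
Hall-Petch contribution = k / sqrt(d) = 0.88 / 0.0004024922 = 2186.4 MPa
sigma = sigma_0 + k/sqrt(d) = 27 + 2186.4 = 2213.4 MPa

2213.4


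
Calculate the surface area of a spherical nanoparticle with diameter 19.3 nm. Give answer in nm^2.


Radius r = 19.3/2 = 9.65 nm
Surface area SA = 4 * pi * r^2
SA = 4 * pi * (9.65)^2
SA = 1170.21 nm^2

1170.21


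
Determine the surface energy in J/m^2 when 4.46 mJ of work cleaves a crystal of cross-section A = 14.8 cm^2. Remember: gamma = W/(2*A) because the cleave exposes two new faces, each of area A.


Convert: A = 14.8 cm^2 = 0.00148 m^2, W = 4.46 mJ = 0.00446 J
Cleaving exposes two faces of area A, so total new surface = 2*A and gamma = W / (2*A)
gamma = 0.00446 / (2 * 0.00148)
gamma = 1.507 J/m^2

1.507


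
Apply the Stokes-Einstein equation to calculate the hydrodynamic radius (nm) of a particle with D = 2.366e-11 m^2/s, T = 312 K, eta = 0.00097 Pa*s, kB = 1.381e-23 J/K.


Stokes-Einstein: R = kB*T / (6*pi*eta*D)
R = 1.381e-23 * 312 / (6 * pi * 0.00097 * 2.366e-11)
R = 9.96003e-09 m = 9.96 nm

9.96


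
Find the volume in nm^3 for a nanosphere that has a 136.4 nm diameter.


Radius r = 136.4/2 = 68.2 nm
Volume V = (4/3) * pi * r^3
V = (4/3) * pi * (68.2)^3
V = 1328745.28 nm^3

1328745.28


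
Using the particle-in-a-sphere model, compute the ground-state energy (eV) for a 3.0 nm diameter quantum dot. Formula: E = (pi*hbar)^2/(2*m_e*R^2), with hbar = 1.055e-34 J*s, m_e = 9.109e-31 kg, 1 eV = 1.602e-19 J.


Radius R = 3.0/2 = 1.5 nm = 1.5e-09 m
E = (pi * 1.055e-34)^2 / (2 * 9.109e-31 * (1.5e-09)^2)
E(J) = 2.67992e-20
E = E(J) / 1.602e-19 = 0.1673 eV

0.1673


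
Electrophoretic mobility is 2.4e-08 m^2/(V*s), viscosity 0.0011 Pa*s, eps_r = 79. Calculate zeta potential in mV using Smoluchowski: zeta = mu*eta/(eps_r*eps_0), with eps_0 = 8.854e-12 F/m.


Smoluchowski equation: zeta = mu * eta / (eps_r * eps_0)
zeta = 2.4e-08 * 0.0011 / (79 * 8.854e-12)
zeta = 0.037743 V = 37.74 mV

37.74


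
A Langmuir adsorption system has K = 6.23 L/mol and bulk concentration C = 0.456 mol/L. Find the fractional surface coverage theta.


Langmuir isotherm: theta = K*C / (1 + K*C)
K*C = 6.23 * 0.456 = 2.84088
theta = 2.84088 / (1 + 2.84088) = 2.84088 / 3.84088
theta = 0.7396

0.7396


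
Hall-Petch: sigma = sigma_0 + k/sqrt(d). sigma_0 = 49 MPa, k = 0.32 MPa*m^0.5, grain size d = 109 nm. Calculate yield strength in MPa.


d = 109 nm = 1.09e-07 m
sqrt(d) = 0.0003301515
Hall-Petch contribution = k / sqrt(d) = 0.32 / 0.0003301515 = 969.3 MPa
sigma = sigma_0 + k/sqrt(d) = 49 + 969.3 = 1018.3 MPa

1018.3


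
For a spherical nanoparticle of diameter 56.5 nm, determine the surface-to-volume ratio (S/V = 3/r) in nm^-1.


Radius r = 56.5/2 = 28.25 nm
S/V = 3 / r = 3 / 28.25
S/V = 0.1062 nm^-1

0.1062


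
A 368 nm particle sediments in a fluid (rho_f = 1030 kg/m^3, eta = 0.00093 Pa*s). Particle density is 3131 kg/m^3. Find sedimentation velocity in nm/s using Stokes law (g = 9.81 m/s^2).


Radius R = 368/2 nm = 1.84e-07 m
Density difference = 3131 - 1030 = 2101 kg/m^3
v = 2 * R^2 * (rho_p - rho_f) * g / (9 * eta)
v = 2 * (1.84e-07)^2 * 2101 * 9.81 / (9 * 0.00093)
v = 1.66738e-07 m/s = 166.7383 nm/s

166.7383


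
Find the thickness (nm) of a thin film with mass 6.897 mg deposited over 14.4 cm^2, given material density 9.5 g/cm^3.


Convert: m = 6.897 mg = 6.8970e-06 kg, A = 14.4 cm^2 = 1.4400e-03 m^2, rho = 9.5 g/cm^3 = 9500 kg/m^3
t = m / (A * rho)
t = 6.8970e-06 / (1.4400e-03 * 9500)
t = 5.0417e-07 m = 504.2 nm

504.2


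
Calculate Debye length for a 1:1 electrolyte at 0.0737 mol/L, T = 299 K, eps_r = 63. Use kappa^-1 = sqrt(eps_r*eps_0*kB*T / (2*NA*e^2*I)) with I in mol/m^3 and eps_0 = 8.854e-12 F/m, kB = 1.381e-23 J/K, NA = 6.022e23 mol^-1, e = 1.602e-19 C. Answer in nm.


Ionic strength I = 0.0737 * 1^2 * 1000 = 73.7 mol/m^3
kappa^-1 = sqrt(63 * 8.854e-12 * 1.381e-23 * 299 / (2 * 6.022e23 * (1.602e-19)^2 * 73.7))
kappa^-1 = 1.006 nm

1.006


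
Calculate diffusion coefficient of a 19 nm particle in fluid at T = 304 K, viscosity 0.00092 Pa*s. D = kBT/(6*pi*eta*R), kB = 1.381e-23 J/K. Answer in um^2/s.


Radius R = 19/2 = 9.5 nm = 9.5e-09 m
D = kB*T / (6*pi*eta*R)
D = 1.381e-23 * 304 / (6 * pi * 0.00092 * 9.5e-09)
D = 2.54832e-11 m^2/s = 25.483 um^2/s

25.483


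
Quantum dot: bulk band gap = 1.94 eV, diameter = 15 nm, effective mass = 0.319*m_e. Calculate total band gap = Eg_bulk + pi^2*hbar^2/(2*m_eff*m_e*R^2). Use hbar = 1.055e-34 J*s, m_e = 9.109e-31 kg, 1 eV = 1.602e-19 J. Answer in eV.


Radius R = 15/2 nm = 7.5e-09 m
Confinement energy dE = pi^2 * hbar^2 / (2 * m_eff * m_e * R^2)
dE = pi^2 * (1.055e-34)^2 / (2 * 0.319 * 9.109e-31 * (7.5e-09)^2) J, divided by 1.602e-19 J/eV
dE = 0.021 eV
Total band gap = E_g(bulk) + dE = 1.94 + 0.021 = 1.961 eV

1.961


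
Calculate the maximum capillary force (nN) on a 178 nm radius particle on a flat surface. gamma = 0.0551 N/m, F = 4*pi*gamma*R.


Convert radius: R = 178 nm = 1.78e-07 m
F = 4 * pi * gamma * R
F = 4 * pi * 0.0551 * 1.78e-07
F = 1.23248e-07 N = 123.2484 nN

123.2484


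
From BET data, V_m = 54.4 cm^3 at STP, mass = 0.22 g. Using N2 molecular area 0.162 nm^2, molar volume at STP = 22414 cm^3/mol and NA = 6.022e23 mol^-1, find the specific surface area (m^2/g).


Number of moles in monolayer = V_m / 22414 = 54.4 / 22414 = 0.00242705
Number of molecules = moles * NA = 0.00242705 * 6.022e23
SA = molecules * sigma / mass
SA = (54.4 / 22414) * 6.022e23 * 0.162e-18 / 0.22
SA = 1076.2 m^2/g

1076.2


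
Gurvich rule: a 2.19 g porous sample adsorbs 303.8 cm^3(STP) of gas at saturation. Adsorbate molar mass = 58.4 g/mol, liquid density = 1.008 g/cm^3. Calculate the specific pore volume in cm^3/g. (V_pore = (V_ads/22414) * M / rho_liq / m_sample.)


Moles adsorbed n = V_ads / 22414 = 303.8 / 22414 = 1.355403e-02 mol
Liquid volume V_liq = n * M / rho_liq = 1.355403e-02 * 58.4 / 1.008 = 0.78527 cm^3
Specific pore volume V_pore = V_liq / m_sample = 0.78527 / 2.19
V_pore = 0.3586 cm^3/g

0.3586


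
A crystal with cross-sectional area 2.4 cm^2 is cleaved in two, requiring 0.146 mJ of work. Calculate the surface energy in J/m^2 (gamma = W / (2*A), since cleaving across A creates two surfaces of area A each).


Convert: A = 2.4 cm^2 = 0.00024 m^2, W = 0.146 mJ = 0.000146 J
Cleaving exposes two faces of area A, so total new surface = 2*A and gamma = W / (2*A)
gamma = 0.000146 / (2 * 0.00024)
gamma = 0.304 J/m^2

0.304


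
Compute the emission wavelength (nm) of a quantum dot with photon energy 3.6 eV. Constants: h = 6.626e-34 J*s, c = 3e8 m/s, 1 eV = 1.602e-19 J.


Convert energy: E = 3.6 eV = 3.6 * 1.602e-19 = 5.7672e-19 J
lambda = h*c / E = 6.626e-34 * 3e8 / 5.7672e-19
lambda = 3.44673e-07 m = 344.7 nm

344.7


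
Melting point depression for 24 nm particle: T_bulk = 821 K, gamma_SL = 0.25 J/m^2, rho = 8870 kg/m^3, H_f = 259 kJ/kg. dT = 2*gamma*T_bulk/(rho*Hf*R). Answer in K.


Radius R = 24/2 = 12 nm = 1.2e-08 m
Convert H_f = 259 kJ/kg = 259000 J/kg
dT = 2 * gamma_SL * T_bulk / (rho * H_f * R)
dT = 2 * 0.25 * 821 / (8870 * 259000 * 1.2e-08)
dT = 14.9 K

14.9


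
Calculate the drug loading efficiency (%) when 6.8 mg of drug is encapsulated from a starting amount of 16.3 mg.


Drug loading efficiency = (drug loaded / drug initial) * 100
DLE = 6.8 / 16.3 * 100
DLE = 0.4172 * 100
DLE = 41.72%

41.72


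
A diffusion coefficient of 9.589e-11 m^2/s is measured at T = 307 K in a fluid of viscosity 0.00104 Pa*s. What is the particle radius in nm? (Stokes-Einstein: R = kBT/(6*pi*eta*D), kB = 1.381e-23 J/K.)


Stokes-Einstein: R = kB*T / (6*pi*eta*D)
R = 1.381e-23 * 307 / (6 * pi * 0.00104 * 9.589e-11)
R = 2.2554e-09 m = 2.26 nm

2.26


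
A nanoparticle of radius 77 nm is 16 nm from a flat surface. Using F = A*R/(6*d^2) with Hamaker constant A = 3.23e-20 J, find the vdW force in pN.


Convert to SI: R = 77 nm = 7.7e-08 m, d = 16 nm = 1.6e-08 m
F = A * R / (6 * d^2)
F = 3.23e-20 * 7.7e-08 / (6 * (1.6e-08)^2)
F = 1.61921e-12 N = 1.619 pN

1.619


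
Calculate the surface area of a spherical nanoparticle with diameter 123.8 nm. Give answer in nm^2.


Radius r = 123.8/2 = 61.9 nm
Surface area SA = 4 * pi * r^2
SA = 4 * pi * (61.9)^2
SA = 48149.43 nm^2

48149.43


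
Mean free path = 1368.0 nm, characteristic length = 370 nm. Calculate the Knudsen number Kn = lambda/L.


Knudsen number Kn = lambda / L
Kn = 1368.0 / 370
Kn = 3.6973

3.6973


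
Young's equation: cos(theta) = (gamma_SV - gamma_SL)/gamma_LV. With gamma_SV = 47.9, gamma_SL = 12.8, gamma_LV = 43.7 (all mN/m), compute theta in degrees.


cos(theta) = (gamma_SV - gamma_SL) / gamma_LV
cos(theta) = (47.9 - 12.8) / 43.7
cos(theta) = 0.803204
theta = arccos(0.803204) = 36.56 degrees

36.56


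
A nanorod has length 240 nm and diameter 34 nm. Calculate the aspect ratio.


Aspect ratio AR = length / diameter
AR = 240 / 34
AR = 7.06

7.06


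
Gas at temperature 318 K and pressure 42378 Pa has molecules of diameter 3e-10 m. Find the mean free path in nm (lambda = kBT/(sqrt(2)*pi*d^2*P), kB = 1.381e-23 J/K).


Mean free path: lambda = kB*T / (sqrt(2) * pi * d^2 * P)
lambda = 1.381e-23 * 318 / (sqrt(2) * pi * (3e-10)^2 * 42378)
lambda = 2.59163e-07 m
lambda = 259.16 nm

259.16


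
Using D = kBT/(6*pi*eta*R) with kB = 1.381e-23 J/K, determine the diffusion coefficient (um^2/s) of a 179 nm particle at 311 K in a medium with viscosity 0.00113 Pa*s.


Radius R = 179/2 = 89.5 nm = 8.95e-08 m
D = kB*T / (6*pi*eta*R)
D = 1.381e-23 * 311 / (6 * pi * 0.00113 * 8.95e-08)
D = 2.25295e-12 m^2/s = 2.253 um^2/s

2.253


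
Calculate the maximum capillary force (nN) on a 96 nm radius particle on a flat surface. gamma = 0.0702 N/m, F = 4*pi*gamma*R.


Convert radius: R = 96 nm = 9.6e-08 m
F = 4 * pi * gamma * R
F = 4 * pi * 0.0702 * 9.6e-08
F = 8.46873e-08 N = 84.6873 nN

84.6873


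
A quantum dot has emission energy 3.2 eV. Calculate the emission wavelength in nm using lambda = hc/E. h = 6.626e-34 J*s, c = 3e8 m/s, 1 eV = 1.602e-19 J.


Convert energy: E = 3.2 eV = 3.2 * 1.602e-19 = 5.1264e-19 J
lambda = h*c / E = 6.626e-34 * 3e8 / 5.1264e-19
lambda = 3.87757e-07 m = 387.8 nm

387.8


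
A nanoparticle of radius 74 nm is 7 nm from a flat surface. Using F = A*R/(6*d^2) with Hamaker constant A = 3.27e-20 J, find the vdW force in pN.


Convert to SI: R = 74 nm = 7.4e-08 m, d = 7 nm = 7e-09 m
F = A * R / (6 * d^2)
F = 3.27e-20 * 7.4e-08 / (6 * (7e-09)^2)
F = 8.23061e-12 N = 8.231 pN

8.231


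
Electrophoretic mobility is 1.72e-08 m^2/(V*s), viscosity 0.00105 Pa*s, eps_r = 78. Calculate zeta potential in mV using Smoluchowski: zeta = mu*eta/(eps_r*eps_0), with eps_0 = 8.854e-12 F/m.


Smoluchowski equation: zeta = mu * eta / (eps_r * eps_0)
zeta = 1.72e-08 * 0.00105 / (78 * 8.854e-12)
zeta = 0.026151 V = 26.15 mV

26.15


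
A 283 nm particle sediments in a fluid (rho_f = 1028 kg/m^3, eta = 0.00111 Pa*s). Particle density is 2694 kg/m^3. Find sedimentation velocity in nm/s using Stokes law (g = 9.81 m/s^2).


Radius R = 283/2 nm = 1.415e-07 m
Density difference = 2694 - 1028 = 1666 kg/m^3
v = 2 * R^2 * (rho_p - rho_f) * g / (9 * eta)
v = 2 * (1.415e-07)^2 * 1666 * 9.81 / (9 * 0.00111)
v = 6.55121e-08 m/s = 65.5121 nm/s

65.5121


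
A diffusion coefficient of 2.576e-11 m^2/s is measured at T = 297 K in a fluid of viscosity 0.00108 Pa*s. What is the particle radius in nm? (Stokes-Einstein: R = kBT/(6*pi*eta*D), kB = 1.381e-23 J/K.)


Stokes-Einstein: R = kB*T / (6*pi*eta*D)
R = 1.381e-23 * 297 / (6 * pi * 0.00108 * 2.576e-11)
R = 7.82131e-09 m = 7.82 nm

7.82


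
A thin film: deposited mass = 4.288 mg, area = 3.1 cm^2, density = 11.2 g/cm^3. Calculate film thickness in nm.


Convert: m = 4.288 mg = 4.2880e-06 kg, A = 3.1 cm^2 = 3.1000e-04 m^2, rho = 11.2 g/cm^3 = 11200 kg/m^3
t = m / (A * rho)
t = 4.2880e-06 / (3.1000e-04 * 11200)
t = 1.2350e-06 m = 1235.0 nm

1235.0


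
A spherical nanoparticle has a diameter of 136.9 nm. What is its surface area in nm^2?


Radius r = 136.9/2 = 68.45 nm
Surface area SA = 4 * pi * r^2
SA = 4 * pi * (68.45)^2
SA = 58878.5 nm^2

58878.5


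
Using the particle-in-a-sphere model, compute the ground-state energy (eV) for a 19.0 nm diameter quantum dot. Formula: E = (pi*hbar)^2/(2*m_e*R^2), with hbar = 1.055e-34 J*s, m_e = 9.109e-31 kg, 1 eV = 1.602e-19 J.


Radius R = 19.0/2 = 9.5 nm = 9.5e-09 m
E = (pi * 1.055e-34)^2 / (2 * 9.109e-31 * (9.5e-09)^2)
E(J) = 6.68124e-22
E = E(J) / 1.602e-19 = 0.0042 eV

0.0042


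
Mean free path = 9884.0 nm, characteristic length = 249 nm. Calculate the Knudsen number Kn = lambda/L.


Knudsen number Kn = lambda / L
Kn = 9884.0 / 249
Kn = 39.6948

39.6948


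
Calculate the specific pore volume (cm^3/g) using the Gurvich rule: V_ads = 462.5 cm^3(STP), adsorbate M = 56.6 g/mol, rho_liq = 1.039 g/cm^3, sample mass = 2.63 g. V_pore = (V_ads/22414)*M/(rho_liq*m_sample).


Moles adsorbed n = V_ads / 22414 = 462.5 / 22414 = 2.063442e-02 mol
Liquid volume V_liq = n * M / rho_liq = 2.063442e-02 * 56.6 / 1.039 = 1.12407 cm^3
Specific pore volume V_pore = V_liq / m_sample = 1.12407 / 2.63
V_pore = 0.4274 cm^3/g

0.4274


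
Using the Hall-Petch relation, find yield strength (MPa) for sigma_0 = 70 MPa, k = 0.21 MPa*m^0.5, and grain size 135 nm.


d = 135 nm = 1.35e-07 m
sqrt(d) = 0.0003674235
Hall-Petch contribution = k / sqrt(d) = 0.21 / 0.0003674235 = 571.5 MPa
sigma = sigma_0 + k/sqrt(d) = 70 + 571.5 = 641.5 MPa

641.5


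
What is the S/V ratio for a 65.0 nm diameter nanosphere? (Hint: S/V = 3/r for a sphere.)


Radius r = 65.0/2 = 32.5 nm
S/V = 3 / r = 3 / 32.5
S/V = 0.0923 nm^-1

0.0923


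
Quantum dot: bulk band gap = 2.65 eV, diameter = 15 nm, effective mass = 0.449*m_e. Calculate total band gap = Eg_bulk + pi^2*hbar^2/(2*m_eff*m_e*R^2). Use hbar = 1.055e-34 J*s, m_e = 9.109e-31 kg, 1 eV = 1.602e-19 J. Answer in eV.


Radius R = 15/2 nm = 7.5e-09 m
Confinement energy dE = pi^2 * hbar^2 / (2 * m_eff * m_e * R^2)
dE = pi^2 * (1.055e-34)^2 / (2 * 0.449 * 9.109e-31 * (7.5e-09)^2) J, divided by 1.602e-19 J/eV
dE = 0.0149 eV
Total band gap = E_g(bulk) + dE = 2.65 + 0.0149 = 2.6649 eV

2.6649


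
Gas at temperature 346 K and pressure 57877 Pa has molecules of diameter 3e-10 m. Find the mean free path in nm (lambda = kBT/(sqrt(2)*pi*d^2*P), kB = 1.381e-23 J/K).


Mean free path: lambda = kB*T / (sqrt(2) * pi * d^2 * P)
lambda = 1.381e-23 * 346 / (sqrt(2) * pi * (3e-10)^2 * 57877)
lambda = 2.0647e-07 m
lambda = 206.47 nm

206.47


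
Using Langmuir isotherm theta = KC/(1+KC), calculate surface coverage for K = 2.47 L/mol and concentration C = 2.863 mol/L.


Langmuir isotherm: theta = K*C / (1 + K*C)
K*C = 2.47 * 2.863 = 7.07161
theta = 7.07161 / (1 + 7.07161) = 7.07161 / 8.07161
theta = 0.8761

0.8761


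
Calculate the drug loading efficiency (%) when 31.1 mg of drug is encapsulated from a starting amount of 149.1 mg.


Drug loading efficiency = (drug loaded / drug initial) * 100
DLE = 31.1 / 149.1 * 100
DLE = 0.2086 * 100
DLE = 20.86%

20.86


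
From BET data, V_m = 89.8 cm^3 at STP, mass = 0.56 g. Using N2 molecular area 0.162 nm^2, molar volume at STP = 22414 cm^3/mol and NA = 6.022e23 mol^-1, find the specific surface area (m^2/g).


Number of moles in monolayer = V_m / 22414 = 89.8 / 22414 = 0.00400642
Number of molecules = moles * NA = 0.00400642 * 6.022e23
SA = molecules * sigma / mass
SA = (89.8 / 22414) * 6.022e23 * 0.162e-18 / 0.56
SA = 698.0 m^2/g

698.0
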